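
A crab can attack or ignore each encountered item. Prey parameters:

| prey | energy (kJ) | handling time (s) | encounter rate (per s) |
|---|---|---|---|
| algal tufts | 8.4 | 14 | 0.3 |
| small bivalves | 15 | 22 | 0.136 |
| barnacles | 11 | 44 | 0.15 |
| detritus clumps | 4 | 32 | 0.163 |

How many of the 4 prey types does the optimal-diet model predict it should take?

E/h in descending order: small bivalves 0.682, algal tufts 0.6, barnacles 0.25, detritus clumps 0.125 kJ/s. The optimal diet is the largest prefix of this list for which every included type satisfies E_i/h_i > R on the types above it.
Rate on top 1: 0.511. algal tufts: 0.6 > 0.511 → include.
Rate on top 2: 0.5566. barnacles: 0.25 < 0.5566 → exclude; stop.
Optimal diet: small bivalves, algal tufts — 2 of 4 types.

2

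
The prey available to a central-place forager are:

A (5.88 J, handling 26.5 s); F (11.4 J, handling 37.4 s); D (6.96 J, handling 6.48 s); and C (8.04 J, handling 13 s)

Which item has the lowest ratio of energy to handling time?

In descending order of E/h:
D: 6.96/6.48 = 1.07 J/s
C: 8.04/13 = 0.618 J/s
F: 11.4/37.4 = 0.305 J/s
A: 5.88/26.5 = 0.222 J/s

A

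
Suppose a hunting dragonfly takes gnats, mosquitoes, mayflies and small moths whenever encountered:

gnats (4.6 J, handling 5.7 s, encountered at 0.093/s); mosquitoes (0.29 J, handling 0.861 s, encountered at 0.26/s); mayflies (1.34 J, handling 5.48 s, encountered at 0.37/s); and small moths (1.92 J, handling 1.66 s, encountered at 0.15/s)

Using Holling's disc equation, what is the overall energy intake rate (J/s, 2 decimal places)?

Energy encountered per unit search time: 0.093×4.6 + 0.26×0.29 + 0.37×1.34 + 0.15×1.92 = 1.287 J/s.
Handling time per unit search time: 0.093×5.7 + 0.26×0.861 + 0.37×5.48 + 0.15×1.66 = 3.031.
Rate = 1.287/(1 + 3.031) = 0.3193 J/s.

0.32 J/s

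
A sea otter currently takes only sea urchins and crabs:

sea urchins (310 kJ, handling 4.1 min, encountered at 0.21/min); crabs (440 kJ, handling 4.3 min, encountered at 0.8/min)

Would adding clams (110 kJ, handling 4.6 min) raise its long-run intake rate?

No

Intake rate on the current diet: R = (0.21×310 + 0.8×440) / (1 + 0.21×4.1 + 0.8×4.3) = 417.1/5.301 = 78.68 kJ/min.
clams: E/h = 110/4.6 = 23.91 kJ/min.
23.91 < 78.68, so adding clams would lower the average — exclude it.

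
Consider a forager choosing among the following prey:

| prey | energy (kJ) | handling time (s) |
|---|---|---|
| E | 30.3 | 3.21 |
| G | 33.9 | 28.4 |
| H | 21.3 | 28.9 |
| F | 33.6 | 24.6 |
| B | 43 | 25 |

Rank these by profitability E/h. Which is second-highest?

B

Profitability E/h (kJ/s): E = 30.3/3.21 = 9.44, G = 33.9/28.4 = 1.19, H = 21.3/28.9 = 0.737, F = 33.6/24.6 = 1.37, B = 43/25 = 1.72.
Ranked: E > B > F > G > H.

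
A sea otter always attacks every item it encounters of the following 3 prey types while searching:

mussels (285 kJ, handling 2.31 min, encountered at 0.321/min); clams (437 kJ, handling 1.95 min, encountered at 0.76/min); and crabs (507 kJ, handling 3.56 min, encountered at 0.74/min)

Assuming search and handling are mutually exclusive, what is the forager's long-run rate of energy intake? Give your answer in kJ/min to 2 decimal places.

Energy encountered per unit search time: 0.321×285 + 0.76×437 + 0.74×507 = 798.8 kJ/min.
Handling time per unit search time: 0.321×2.31 + 0.76×1.95 + 0.74×3.56 = 4.858.
Rate = 798.8/(1 + 4.858) = 136.4 kJ/min.

136.36 kJ/min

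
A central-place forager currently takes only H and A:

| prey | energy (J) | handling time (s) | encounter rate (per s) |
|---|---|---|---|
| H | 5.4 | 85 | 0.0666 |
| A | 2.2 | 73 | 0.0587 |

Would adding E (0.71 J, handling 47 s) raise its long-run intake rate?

No

Intake rate on the current diet: R = (0.0666×5.4 + 0.0587×2.2) / (1 + 0.0666×85 + 0.0587×73) = 0.4888/10.95 = 0.04465 J/s.
E: E/h = 0.71/47 = 0.01511 J/s.
0.01511 < 0.04465, so adding E would lower the average — exclude it.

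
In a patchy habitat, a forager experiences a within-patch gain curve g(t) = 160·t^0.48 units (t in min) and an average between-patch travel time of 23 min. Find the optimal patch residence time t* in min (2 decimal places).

By the marginal value theorem, leave when the instantaneous gain rate g'(t) equals the habitat-wide average g(t)/(T + t).
g'(t) = 0.48·160·t^-0.52. Setting 0.48·160·t^-0.52 = 160·t^0.48/(23+t) gives 0.48(23+t) = t, so 0.52·t = 0.48×23.
t* = 0.48×23/0.52 = 21.23 min.

21.23 min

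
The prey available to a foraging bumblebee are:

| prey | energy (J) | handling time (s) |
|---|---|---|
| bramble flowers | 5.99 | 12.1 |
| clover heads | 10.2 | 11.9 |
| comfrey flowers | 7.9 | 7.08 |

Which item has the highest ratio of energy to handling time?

comfrey flowers

In descending order of E/h:
comfrey flowers: 7.9/7.08 = 1.12 J/s
clover heads: 10.2/11.9 = 0.857 J/s
bramble flowers: 5.99/12.1 = 0.495 J/s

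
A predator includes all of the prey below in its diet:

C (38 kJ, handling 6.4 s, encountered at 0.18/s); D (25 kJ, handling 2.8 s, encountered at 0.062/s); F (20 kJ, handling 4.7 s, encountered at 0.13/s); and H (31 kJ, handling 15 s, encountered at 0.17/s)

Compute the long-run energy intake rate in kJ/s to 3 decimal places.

R = (0.18×38 + 0.062×25 + 0.13×20 + 0.17×31) / (1 + 0.18×6.4 + 0.062×2.8 + 0.13×4.7 + 0.17×15) = 16.26/5.487 = 2.964 kJ/s.

2.964 kJ/s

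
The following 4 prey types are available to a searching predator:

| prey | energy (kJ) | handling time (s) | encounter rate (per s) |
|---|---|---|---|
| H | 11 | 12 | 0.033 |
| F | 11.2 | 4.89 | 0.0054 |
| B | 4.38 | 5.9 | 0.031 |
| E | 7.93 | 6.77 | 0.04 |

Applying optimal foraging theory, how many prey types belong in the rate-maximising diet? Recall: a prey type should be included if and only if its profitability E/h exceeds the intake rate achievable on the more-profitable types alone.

4

Profitabilities (E/h, kJ/s): F 2.29, E 1.17, H 0.917, B 0.742. Add prey in this order while the next type's profitability exceeds the intake rate on those already taken.
Rate on top 1: 0.05892. E: 1.17 > 0.05892 → include.
Rate on top 2: 0.2911. H: 0.917 > 0.2911 → include.
Rate on top 3: 0.4374. B: 0.742 > 0.4374 → include.
Optimal diet: F, E, H, B — 4 of 4 types.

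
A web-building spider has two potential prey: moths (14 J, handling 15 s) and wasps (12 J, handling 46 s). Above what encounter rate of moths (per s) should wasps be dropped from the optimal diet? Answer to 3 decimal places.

At the threshold, the rate on moths alone equals the profitability of wasps: λ·14/(1 + λ·15) = 12/46 = 0.2609.
Rearranging, λ(14 − 0.2609×15) = 0.2609, so λ = 0.2609/10.09 = 0.02586 per s.

0.026 per s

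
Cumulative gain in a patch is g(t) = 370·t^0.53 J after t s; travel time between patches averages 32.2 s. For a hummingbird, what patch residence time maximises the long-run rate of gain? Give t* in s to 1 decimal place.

36.3 s

Maximise g(t)/(T+t): set derivative to zero → g'(t)(T+t) = g(t).
g'(t) = 0.53·370·t^-0.47. Setting 0.53·370·t^-0.47 = 370·t^0.53/(32.2+t) gives 0.53(32.2+t) = t, so 0.47·t = 0.53×32.2.
t* = 0.53×32.2/0.47 = 36.31 s.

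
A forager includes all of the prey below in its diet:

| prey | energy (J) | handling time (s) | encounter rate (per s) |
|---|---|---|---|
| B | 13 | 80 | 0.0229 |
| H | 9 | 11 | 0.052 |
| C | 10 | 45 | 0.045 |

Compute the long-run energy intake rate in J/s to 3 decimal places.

0.224 J/s

Energy encountered per unit search time: 0.0229×13 + 0.052×9 + 0.045×10 = 1.216 J/s.
Handling time per unit search time: 0.0229×80 + 0.052×11 + 0.045×45 = 4.429.
Rate = 1.216/(1 + 4.429) = 0.2239 J/s.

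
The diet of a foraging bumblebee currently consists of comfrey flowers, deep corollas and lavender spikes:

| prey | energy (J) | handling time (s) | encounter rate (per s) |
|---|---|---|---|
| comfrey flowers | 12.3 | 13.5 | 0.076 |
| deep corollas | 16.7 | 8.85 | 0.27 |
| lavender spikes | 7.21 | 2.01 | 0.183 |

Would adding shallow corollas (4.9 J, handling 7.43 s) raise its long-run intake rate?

Current rate: (0.076×12.3 + 0.27×16.7 + 0.183×7.21)/(1 + 0.076×13.5 + 0.27×8.85 + 0.183×2.01) = 1.414 J/s.
shallow corollas: E/h = 4.9/7.43 = 0.6595 J/s.
0.6595 < 1.414, so adding shallow corollas would lower the average — exclude it.

No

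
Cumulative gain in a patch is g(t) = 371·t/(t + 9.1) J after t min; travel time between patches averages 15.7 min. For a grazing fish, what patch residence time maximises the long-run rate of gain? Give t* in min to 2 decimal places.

11.95 min

By the marginal value theorem, leave when the instantaneous gain rate g'(t) equals the habitat-wide average g(t)/(T + t).
g'(t) = 371·9.1/(t + 9.1)². Setting 371·9.1/(t+9.1)² = 371t/[(t+9.1)(15.7+t)] gives 9.1(15.7+t) = t(t+9.1), so t² = 9.1×15.7 = 142.9.
t* = √142.9 = 11.95 min.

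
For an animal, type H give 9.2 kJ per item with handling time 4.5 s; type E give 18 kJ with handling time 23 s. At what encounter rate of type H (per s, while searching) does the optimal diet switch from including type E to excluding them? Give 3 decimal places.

0.138 per s

Drop type E once their profitability E₂/h₂ falls below the rate achievable on type H alone: E₂/h₂ = λE₁/(1 + λh₁).
Solve for λ: λE₁h₂ = E₂(1 + λh₁) → λ(E₁h₂ − E₂h₁) = E₂ → λ = E₂/(E₁h₂ − E₂h₁).
λ = 18/(9.2×23 − 18×4.5) = 18/130.6 = 0.1378 per s.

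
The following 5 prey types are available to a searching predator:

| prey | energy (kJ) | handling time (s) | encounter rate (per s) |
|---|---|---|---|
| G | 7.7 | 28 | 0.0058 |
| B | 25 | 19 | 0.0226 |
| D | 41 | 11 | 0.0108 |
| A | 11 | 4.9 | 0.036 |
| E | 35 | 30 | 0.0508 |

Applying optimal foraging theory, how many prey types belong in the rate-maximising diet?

4

E/h in descending order: D 3.73, A 2.24, B 1.32, E 1.17, G 0.275 kJ/s. The optimal diet is the largest prefix of this list for which every included type satisfies E_i/h_i > R on the types above it.
Rate on top 1: 0.3958. A: 2.24 > 0.3958 → include.
Rate on top 2: 0.6476. B: 1.32 > 0.6476 → include.
Rate on top 3: 0.814. E: 1.17 > 0.814 → include.
Rate on top 4: 0.9794. G: 0.275 < 0.9794 → exclude; stop.
Optimal diet: D, A, B, E — 4 of 5 types.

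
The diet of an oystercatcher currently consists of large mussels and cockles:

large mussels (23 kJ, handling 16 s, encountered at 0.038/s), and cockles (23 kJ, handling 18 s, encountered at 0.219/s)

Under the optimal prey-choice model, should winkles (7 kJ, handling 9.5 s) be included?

No

Intake rate on the current diet: R = (0.038×23 + 0.219×23) / (1 + 0.038×16 + 0.219×18) = 5.911/5.55 = 1.065 kJ/s.
Profitability of winkles: 7/9.5 = 0.7368 kJ/s.
Since 0.7368 < R, time spent handling winkles is better spent searching.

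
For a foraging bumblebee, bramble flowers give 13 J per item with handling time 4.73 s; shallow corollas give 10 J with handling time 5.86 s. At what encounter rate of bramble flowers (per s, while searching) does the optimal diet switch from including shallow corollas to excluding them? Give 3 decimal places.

Drop shallow corollas once their profitability E₂/h₂ falls below the rate achievable on bramble flowers alone: E₂/h₂ = λE₁/(1 + λh₁).
Solve for λ: λE₁h₂ = E₂(1 + λh₁) → λ(E₁h₂ − E₂h₁) = E₂ → λ = E₂/(E₁h₂ − E₂h₁).
λ = 10/(13×5.86 − 10×4.73) = 10/28.88 = 0.3463 per s.

0.346 per s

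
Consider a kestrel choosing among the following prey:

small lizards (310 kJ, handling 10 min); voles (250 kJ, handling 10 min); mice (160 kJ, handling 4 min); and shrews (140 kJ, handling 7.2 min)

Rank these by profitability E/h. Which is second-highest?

small lizards

In descending order of E/h:
mice: 160/4 = 40 kJ/min
small lizards: 310/10 = 31 kJ/min
voles: 250/10 = 25 kJ/min
shrews: 140/7.2 = 19.4 kJ/min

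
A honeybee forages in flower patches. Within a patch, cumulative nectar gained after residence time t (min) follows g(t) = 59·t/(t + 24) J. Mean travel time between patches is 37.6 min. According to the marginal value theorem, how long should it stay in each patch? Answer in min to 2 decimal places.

30.04 min

Maximise g(t)/(T+t): set derivative to zero → g'(t)(T+t) = g(t).
g'(t) = 59·24/(t + 24)². Setting 59·24/(t+24)² = 59t/[(t+24)(37.6+t)] gives 24(37.6+t) = t(t+24), so t² = 24×37.6 = 902.4.
t* = √902.4 = 30.04 min.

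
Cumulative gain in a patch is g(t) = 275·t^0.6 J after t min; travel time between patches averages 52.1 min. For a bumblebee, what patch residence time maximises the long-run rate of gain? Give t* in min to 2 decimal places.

By the marginal value theorem, leave when the instantaneous gain rate g'(t) equals the habitat-wide average g(t)/(T + t).
g'(t) = 0.6·275·t^-0.4. Setting 0.6·275·t^-0.4 = 275·t^0.6/(52.1+t) gives 0.6(52.1+t) = t, so 0.40·t = 0.6×52.1.
t* = 0.6×52.1/0.40 = 78.15 min.

78.15 min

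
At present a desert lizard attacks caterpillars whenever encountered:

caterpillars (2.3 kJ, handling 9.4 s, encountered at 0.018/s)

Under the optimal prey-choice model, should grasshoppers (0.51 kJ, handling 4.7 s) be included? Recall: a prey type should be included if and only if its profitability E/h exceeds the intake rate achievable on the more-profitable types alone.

Yes

Intake rate on the current diet: R = (0.018×2.3) / (1 + 0.018×9.4) = 0.0414/1.169 = 0.03541 kJ/s.
Profitability of grasshoppers: 0.51/4.7 = 0.1085 kJ/s.
Since 0.1085 > R, including grasshoppers increases the long-run rate.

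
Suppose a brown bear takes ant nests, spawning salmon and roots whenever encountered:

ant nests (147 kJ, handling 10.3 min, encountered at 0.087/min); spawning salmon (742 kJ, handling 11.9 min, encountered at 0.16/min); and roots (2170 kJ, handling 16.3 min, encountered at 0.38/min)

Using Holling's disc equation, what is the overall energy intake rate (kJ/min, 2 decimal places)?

95.67 kJ/min

R = (0.087×147 + 0.16×742 + 0.38×2170) / (1 + 0.087×10.3 + 0.16×11.9 + 0.38×16.3) = 956.1/9.994 = 95.67 kJ/min.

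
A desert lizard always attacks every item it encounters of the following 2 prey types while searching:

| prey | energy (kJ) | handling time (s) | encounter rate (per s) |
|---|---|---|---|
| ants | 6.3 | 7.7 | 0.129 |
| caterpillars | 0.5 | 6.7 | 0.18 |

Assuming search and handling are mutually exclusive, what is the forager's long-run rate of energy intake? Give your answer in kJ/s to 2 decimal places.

0.28 kJ/s

R = Σλ_iE_i / (1 + Σλ_ih_i)
Numerator: 0.129×6.3 + 0.18×0.5 = 0.9027
Denominator: 1 + 0.129×7.7 + 0.18×6.7 = 3.199
R = 0.9027/3.199 = 0.2822 kJ/s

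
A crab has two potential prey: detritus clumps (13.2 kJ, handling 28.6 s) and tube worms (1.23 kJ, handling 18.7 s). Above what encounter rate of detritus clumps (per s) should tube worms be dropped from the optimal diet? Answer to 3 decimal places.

0.006 per s

At the threshold, the rate on detritus clumps alone equals the profitability of tube worms: λ·13.2/(1 + λ·28.6) = 1.23/18.7 = 0.06578.
Rearranging, λ(13.2 − 0.06578×28.6) = 0.06578, so λ = 0.06578/11.32 = 0.005811 per s.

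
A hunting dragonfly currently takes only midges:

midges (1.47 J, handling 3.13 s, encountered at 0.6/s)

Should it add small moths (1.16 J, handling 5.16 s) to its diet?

No

Current rate: (0.6×1.47)/(1 + 0.6×3.13) = 0.3065 J/s.
small moths: E/h = 1.16/5.16 = 0.2248 J/s.
Since 0.2248 < R, time spent handling small moths is better spent searching.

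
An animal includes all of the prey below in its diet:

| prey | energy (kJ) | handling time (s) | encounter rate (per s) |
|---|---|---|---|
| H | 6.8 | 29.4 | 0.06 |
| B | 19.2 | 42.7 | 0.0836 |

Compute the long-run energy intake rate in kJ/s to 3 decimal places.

R = (0.06×6.8 + 0.0836×19.2) / (1 + 0.06×29.4 + 0.0836×42.7) = 2.013/6.334 = 0.3178 kJ/s.

0.318 kJ/s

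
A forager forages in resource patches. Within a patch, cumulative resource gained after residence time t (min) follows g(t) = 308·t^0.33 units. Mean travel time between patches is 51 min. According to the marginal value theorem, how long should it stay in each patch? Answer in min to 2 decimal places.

By the marginal value theorem, leave when the instantaneous gain rate g'(t) equals the habitat-wide average g(t)/(T + t).
g'(t) = 0.33·308·t^-0.67. Setting 0.33·308·t^-0.67 = 308·t^0.33/(51+t) gives 0.33(51+t) = t, so 0.67·t = 0.33×51.
t* = 0.33×51/0.67 = 25.12 min.

25.12 min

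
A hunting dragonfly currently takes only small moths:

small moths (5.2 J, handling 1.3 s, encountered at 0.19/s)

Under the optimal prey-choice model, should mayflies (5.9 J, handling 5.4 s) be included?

Current rate: (0.19×5.2)/(1 + 0.19×1.3) = 0.7923 J/s.
mayflies: E/h = 5.9/5.4 = 1.093 J/s.
Since 1.093 > R, including mayflies increases the long-run rate.

Yes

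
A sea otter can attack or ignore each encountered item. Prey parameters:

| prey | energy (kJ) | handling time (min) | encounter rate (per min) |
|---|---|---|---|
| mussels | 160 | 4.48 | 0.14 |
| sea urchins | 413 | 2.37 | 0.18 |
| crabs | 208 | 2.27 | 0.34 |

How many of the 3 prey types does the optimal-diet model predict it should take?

2

Rank by E/h (kJ/min): sea urchins 174, crabs 91.6, mussels 35.7. Include each in turn until the next type's E/h falls below the running intake rate.
Rate on top 1: 52.11. crabs: 91.6 > 52.11 → include.
Rate on top 2: 65.98. mussels: 35.7 < 65.98 → exclude; stop.
Optimal diet: sea urchins, crabs — 2 of 3 types.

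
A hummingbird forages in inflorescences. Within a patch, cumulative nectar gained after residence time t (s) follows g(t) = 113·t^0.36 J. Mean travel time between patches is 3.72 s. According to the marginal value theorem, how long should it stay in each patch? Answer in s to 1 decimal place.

Maximise g(t)/(T+t): set derivative to zero → g'(t)(T+t) = g(t).
g'(t) = 0.36·113·t^-0.64. Setting 0.36·113·t^-0.64 = 113·t^0.36/(3.72+t) gives 0.36(3.72+t) = t, so 0.64·t = 0.36×3.72.
t* = 0.36×3.72/0.64 = 2.092 s.

2.1 s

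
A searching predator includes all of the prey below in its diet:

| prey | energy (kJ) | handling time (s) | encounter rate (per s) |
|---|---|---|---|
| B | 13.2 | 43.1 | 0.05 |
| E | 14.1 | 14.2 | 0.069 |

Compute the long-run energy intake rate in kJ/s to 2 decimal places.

R = Σλ_iE_i / (1 + Σλ_ih_i)
Numerator: 0.05×13.2 + 0.069×14.1 = 1.633
Denominator: 1 + 0.05×43.1 + 0.069×14.2 = 4.135
R = 1.633/4.135 = 0.3949 kJ/s

0.39 kJ/s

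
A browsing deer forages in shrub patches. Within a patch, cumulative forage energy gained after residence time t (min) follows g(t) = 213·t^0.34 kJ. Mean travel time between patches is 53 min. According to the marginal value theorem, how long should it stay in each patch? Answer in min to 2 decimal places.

27.30 min

Optimal t* satisfies g'(t*) = g(t*)/(T + t*).
g'(t) = 0.34·213·t^-0.66. Setting 0.34·213·t^-0.66 = 213·t^0.34/(53+t) gives 0.34(53+t) = t, so 0.66·t = 0.34×53.
t* = 0.34×53/0.66 = 27.3 min.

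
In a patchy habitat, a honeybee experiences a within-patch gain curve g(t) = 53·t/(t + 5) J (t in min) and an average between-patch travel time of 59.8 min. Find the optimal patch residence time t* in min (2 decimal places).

17.29 min

By the marginal value theorem, leave when the instantaneous gain rate g'(t) equals the habitat-wide average g(t)/(T + t).
g'(t) = 53·5/(t + 5)². Setting 53·5/(t+5)² = 53t/[(t+5)(59.8+t)] gives 5(59.8+t) = t(t+5), so t² = 5×59.8 = 299.
t* = √299 = 17.29 min.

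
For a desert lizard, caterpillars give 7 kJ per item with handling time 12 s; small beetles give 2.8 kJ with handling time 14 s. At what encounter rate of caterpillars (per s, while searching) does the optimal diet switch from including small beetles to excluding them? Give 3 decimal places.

0.043 per s

At the threshold, the rate on caterpillars alone equals the profitability of small beetles: λ·7/(1 + λ·12) = 2.8/14 = 0.2.
Rearranging, λ(7 − 0.2×12) = 0.2, so λ = 0.2/4.6 = 0.04348 per s.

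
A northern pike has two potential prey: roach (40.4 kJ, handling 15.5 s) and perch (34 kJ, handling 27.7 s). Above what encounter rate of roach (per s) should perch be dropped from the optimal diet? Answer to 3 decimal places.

0.057 per s

At the threshold, the rate on roach alone equals the profitability of perch: λ·40.4/(1 + λ·15.5) = 34/27.7 = 1.227.
Rearranging, λ(40.4 − 1.227×15.5) = 1.227, so λ = 1.227/21.37 = 0.05742 per s.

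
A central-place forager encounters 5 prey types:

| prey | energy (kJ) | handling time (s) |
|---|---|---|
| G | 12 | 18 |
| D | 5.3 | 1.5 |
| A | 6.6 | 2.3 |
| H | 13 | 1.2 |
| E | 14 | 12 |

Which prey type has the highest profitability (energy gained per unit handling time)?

Profitability E/h (kJ/s): G = 12/18 = 0.667, D = 5.3/1.5 = 3.53, A = 6.6/2.3 = 2.87, H = 13/1.2 = 10.8, E = 14/12 = 1.17.
Ranked: H > D > A > E > G.

H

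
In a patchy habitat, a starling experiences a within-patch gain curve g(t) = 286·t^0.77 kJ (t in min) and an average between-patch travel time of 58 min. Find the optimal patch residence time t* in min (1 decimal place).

Optimal t* satisfies g'(t*) = g(t*)/(T + t*).
g'(t) = 0.77·286·t^-0.23. Setting 0.77·286·t^-0.23 = 286·t^0.77/(58+t) gives 0.77(58+t) = t, so 0.23·t = 0.77×58.
t* = 0.77×58/0.23 = 194.2 min.

194.2 min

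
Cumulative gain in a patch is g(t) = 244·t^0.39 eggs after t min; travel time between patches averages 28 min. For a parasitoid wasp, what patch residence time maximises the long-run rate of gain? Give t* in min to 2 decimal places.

Optimal t* satisfies g'(t*) = g(t*)/(T + t*).
g'(t) = 0.39·244·t^-0.61. Setting 0.39·244·t^-0.61 = 244·t^0.39/(28+t) gives 0.39(28+t) = t, so 0.61·t = 0.39×28.
t* = 0.39×28/0.61 = 17.9 min.

17.90 min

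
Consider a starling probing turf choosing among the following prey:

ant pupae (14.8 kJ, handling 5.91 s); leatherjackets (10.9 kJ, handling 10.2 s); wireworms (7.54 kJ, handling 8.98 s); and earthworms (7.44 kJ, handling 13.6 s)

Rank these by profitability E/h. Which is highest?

Profitability E/h (kJ/s): ant pupae = 14.8/5.91 = 2.5, leatherjackets = 10.9/10.2 = 1.07, wireworms = 7.54/8.98 = 0.84, earthworms = 7.44/13.6 = 0.547.
Ranked: ant pupae > leatherjackets > wireworms > earthworms.

ant pupae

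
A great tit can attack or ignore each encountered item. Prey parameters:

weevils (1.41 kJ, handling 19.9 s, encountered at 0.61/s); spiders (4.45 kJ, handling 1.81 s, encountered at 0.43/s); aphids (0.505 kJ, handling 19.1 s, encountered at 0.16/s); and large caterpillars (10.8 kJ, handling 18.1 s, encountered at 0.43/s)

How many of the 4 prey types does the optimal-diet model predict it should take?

1

E/h in descending order: spiders 2.46, large caterpillars 0.597, weevils 0.0709, aphids 0.0264 kJ/s. The optimal diet is the largest prefix of this list for which every included type satisfies E_i/h_i > R on the types above it.
Rate on top 1: 1.076. large caterpillars: 0.597 < 1.076 → exclude; stop.
Optimal diet: spiders — 1 of 4 types.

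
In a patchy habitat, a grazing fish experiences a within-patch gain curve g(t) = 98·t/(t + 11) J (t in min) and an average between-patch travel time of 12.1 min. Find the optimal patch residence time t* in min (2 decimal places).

By the marginal value theorem, leave when the instantaneous gain rate g'(t) equals the habitat-wide average g(t)/(T + t).
g'(t) = 98·11/(t + 11)². Setting 98·11/(t+11)² = 98t/[(t+11)(12.1+t)] gives 11(12.1+t) = t(t+11), so t² = 11×12.1 = 133.1.
t* = √133.1 = 11.54 min.

11.54 min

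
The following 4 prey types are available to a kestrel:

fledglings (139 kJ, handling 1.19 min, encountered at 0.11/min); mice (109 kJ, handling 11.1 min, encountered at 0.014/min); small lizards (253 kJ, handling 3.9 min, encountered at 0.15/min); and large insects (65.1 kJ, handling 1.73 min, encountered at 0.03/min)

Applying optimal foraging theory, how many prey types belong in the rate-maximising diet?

3

Rank by E/h (kJ/min): fledglings 117, small lizards 64.9, large insects 37.6, mice 9.82. Include each in turn until the next type's E/h falls below the running intake rate.
Rate on top 1: 13.52. small lizards: 64.9 > 13.52 → include.
Rate on top 2: 31.03. large insects: 37.6 > 31.03 → include.
Rate on top 3: 31.22. mice: 9.82 < 31.22 → exclude; stop.
Optimal diet: fledglings, small lizards, large insects — 3 of 4 types.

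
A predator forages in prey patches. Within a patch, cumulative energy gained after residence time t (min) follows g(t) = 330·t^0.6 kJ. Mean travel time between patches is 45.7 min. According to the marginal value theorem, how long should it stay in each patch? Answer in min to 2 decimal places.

68.55 min

By the marginal value theorem, leave when the instantaneous gain rate g'(t) equals the habitat-wide average g(t)/(T + t).
g'(t) = 0.6·330·t^-0.4. Setting 0.6·330·t^-0.4 = 330·t^0.6/(45.7+t) gives 0.6(45.7+t) = t, so 0.40·t = 0.6×45.7.
t* = 0.6×45.7/0.40 = 68.55 min.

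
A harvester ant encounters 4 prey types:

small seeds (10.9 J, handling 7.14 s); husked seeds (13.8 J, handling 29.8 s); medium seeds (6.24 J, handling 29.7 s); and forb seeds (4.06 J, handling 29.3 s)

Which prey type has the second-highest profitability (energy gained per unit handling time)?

husked seeds

Profitability E/h (J/s): small seeds = 10.9/7.14 = 1.53, husked seeds = 13.8/29.8 = 0.463, medium seeds = 6.24/29.7 = 0.21, forb seeds = 4.06/29.3 = 0.139.
Ranked: small seeds > husked seeds > medium seeds > forb seeds.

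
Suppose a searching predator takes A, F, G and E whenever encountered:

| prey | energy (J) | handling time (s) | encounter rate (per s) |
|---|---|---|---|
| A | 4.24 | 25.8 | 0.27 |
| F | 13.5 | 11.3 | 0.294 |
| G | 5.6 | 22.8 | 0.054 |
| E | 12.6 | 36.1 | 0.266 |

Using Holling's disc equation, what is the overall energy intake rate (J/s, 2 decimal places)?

Energy encountered per unit search time: 0.27×4.24 + 0.294×13.5 + 0.054×5.6 + 0.266×12.6 = 8.768 J/s.
Handling time per unit search time: 0.27×25.8 + 0.294×11.3 + 0.054×22.8 + 0.266×36.1 = 21.12.
Rate = 8.768/(1 + 21.12) = 0.3963 J/s.

0.40 J/s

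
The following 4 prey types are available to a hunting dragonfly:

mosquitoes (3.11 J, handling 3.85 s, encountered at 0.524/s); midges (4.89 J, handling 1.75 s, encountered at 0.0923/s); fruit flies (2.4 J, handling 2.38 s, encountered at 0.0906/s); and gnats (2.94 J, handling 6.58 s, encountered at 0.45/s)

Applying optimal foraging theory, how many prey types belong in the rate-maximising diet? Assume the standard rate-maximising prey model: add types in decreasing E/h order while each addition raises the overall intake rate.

Profitabilities (E/h, J/s): midges 2.79, fruit flies 1.01, mosquitoes 0.808, gnats 0.447. Add prey in this order while the next type's profitability exceeds the intake rate on those already taken.
Rate on top 1: 0.3886. fruit flies: 1.01 > 0.3886 → include.
Rate on top 2: 0.4856. mosquitoes: 0.808 > 0.4856 → include.
Rate on top 3: 0.6771. gnats: 0.447 < 0.6771 → exclude; stop.
Optimal diet: midges, fruit flies, mosquitoes — 3 of 4 types.

3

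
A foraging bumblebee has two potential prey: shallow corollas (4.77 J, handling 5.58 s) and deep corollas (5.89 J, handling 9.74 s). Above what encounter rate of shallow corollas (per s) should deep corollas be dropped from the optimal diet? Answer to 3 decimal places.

0.433 per s

At the threshold, the rate on shallow corollas alone equals the profitability of deep corollas: λ·4.77/(1 + λ·5.58) = 5.89/9.74 = 0.6047.
Rearranging, λ(4.77 − 0.6047×5.58) = 0.6047, so λ = 0.6047/1.396 = 0.4333 per s.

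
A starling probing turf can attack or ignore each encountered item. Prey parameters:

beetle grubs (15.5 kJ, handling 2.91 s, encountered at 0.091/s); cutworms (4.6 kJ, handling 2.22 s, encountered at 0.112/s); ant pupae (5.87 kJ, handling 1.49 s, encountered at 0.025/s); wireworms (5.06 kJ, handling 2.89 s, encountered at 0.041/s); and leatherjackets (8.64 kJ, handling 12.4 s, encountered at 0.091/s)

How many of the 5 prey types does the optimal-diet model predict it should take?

4

Profitabilities (E/h, kJ/s): beetle grubs 5.33, ant pupae 3.94, cutworms 2.07, wireworms 1.75, leatherjackets 0.697. Add prey in this order while the next type's profitability exceeds the intake rate on those already taken.
Rate on top 1: 1.115. ant pupae: 3.94 > 1.115 → include.
Rate on top 2: 1.196. cutworms: 2.07 > 1.196 → include.
Rate on top 3: 1.336. wireworms: 1.75 > 1.336 → include.
Rate on top 4: 1.366. leatherjackets: 0.697 < 1.366 → exclude; stop.
Optimal diet: beetle grubs, ant pupae, cutworms, wireworms — 4 of 5 types.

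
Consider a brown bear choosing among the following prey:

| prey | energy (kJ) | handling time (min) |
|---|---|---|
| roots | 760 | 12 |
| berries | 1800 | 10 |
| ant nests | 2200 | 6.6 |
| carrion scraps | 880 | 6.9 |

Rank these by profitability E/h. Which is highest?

ant nests

In descending order of E/h:
ant nests: 2200/6.6 = 333 kJ/min
berries: 1800/10 = 180 kJ/min
carrion scraps: 880/6.9 = 128 kJ/min
roots: 760/12 = 63.3 kJ/min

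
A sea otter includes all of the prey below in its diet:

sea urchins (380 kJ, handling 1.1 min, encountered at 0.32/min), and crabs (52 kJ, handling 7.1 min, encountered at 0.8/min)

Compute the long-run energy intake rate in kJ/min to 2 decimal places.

R = Σλ_iE_i / (1 + Σλ_ih_i)
Numerator: 0.32×380 + 0.8×52 = 163.2
Denominator: 1 + 0.32×1.1 + 0.8×7.1 = 7.032
R = 163.2/7.032 = 23.21 kJ/min

23.21 kJ/min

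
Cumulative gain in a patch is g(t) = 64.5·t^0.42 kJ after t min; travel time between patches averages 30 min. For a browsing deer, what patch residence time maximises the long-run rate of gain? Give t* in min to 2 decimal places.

21.72 min

Maximise g(t)/(T+t): set derivative to zero → g'(t)(T+t) = g(t).
g'(t) = 0.42·64.5·t^-0.58. Setting 0.42·64.5·t^-0.58 = 64.5·t^0.42/(30+t) gives 0.42(30+t) = t, so 0.58·t = 0.42×30.
t* = 0.42×30/0.58 = 21.72 min.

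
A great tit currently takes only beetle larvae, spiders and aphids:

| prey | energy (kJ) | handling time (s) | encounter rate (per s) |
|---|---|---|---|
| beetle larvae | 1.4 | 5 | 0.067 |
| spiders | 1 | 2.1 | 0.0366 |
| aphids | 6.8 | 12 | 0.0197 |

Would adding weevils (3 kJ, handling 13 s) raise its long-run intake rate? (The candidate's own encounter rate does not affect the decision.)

Current rate: (0.067×1.4 + 0.0366×1 + 0.0197×6.8)/(1 + 0.067×5 + 0.0366×2.1 + 0.0197×12) = 0.1604 kJ/s.
Profitability of weevils: 3/13 = 0.2308 kJ/s.
0.2308 > 0.1604, so adding weevils raises the average — include it.

Yes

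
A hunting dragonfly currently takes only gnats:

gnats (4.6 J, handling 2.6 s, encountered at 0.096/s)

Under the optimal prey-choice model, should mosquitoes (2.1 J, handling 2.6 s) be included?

Yes

On gnats alone, R = ΣλE/(1+Σλh) = 0.4416/1.25 = 0.3534 J/s.
Profitability of mosquitoes: 2.1/2.6 = 0.8077 J/s.
Since 0.8077 > R, including mosquitoes increases the long-run rate.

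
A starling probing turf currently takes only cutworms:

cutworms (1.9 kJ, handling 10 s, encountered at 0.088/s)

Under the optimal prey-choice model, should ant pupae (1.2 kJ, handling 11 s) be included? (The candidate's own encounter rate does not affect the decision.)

Current rate: (0.088×1.9)/(1 + 0.088×10) = 0.08894 kJ/s.
ant pupae: E/h = 1.2/11 = 0.1091 kJ/s.
Since 0.1091 > R, including ant pupae increases the long-run rate.

Yes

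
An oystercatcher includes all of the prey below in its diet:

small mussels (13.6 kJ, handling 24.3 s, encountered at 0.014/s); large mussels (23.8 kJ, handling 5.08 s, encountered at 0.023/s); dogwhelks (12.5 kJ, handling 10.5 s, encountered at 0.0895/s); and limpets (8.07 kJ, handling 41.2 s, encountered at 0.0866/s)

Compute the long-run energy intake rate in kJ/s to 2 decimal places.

0.43 kJ/s

Energy encountered per unit search time: 0.014×13.6 + 0.023×23.8 + 0.0895×12.5 + 0.0866×8.07 = 2.555 kJ/s.
Handling time per unit search time: 0.014×24.3 + 0.023×5.08 + 0.0895×10.5 + 0.0866×41.2 = 4.965.
Rate = 2.555/(1 + 4.965) = 0.4284 kJ/s.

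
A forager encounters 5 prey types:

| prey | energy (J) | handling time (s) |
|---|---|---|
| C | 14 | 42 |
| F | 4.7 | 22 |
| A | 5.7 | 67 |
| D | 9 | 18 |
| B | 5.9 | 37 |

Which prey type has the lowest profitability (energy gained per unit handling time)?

A

Profitability E/h (J/s): C = 14/42 = 0.333, F = 4.7/22 = 0.214, A = 5.7/67 = 0.0851, D = 9/18 = 0.5, B = 5.9/37 = 0.159.
Ranked: D > C > F > B > A.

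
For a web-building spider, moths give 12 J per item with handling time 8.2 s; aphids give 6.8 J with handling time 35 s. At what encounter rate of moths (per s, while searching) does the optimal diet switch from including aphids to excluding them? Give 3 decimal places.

Drop aphids once their profitability E₂/h₂ falls below the rate achievable on moths alone: E₂/h₂ = λE₁/(1 + λh₁).
Solve for λ: λE₁h₂ = E₂(1 + λh₁) → λ(E₁h₂ − E₂h₁) = E₂ → λ = E₂/(E₁h₂ − E₂h₁).
λ = 6.8/(12×35 − 6.8×8.2) = 6.8/364.2 = 0.01867 per s.

0.019 per s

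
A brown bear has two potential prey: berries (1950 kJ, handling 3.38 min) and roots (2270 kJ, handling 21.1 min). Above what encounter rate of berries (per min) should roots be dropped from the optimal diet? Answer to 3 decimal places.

0.068 per min

Drop roots once their profitability E₂/h₂ falls below the rate achievable on berries alone: E₂/h₂ = λE₁/(1 + λh₁).
Solve for λ: λE₁h₂ = E₂(1 + λh₁) → λ(E₁h₂ − E₂h₁) = E₂ → λ = E₂/(E₁h₂ − E₂h₁).
λ = 2270/(1950×21.1 − 2270×3.38) = 2270/3.347e+04 = 0.06782 per min.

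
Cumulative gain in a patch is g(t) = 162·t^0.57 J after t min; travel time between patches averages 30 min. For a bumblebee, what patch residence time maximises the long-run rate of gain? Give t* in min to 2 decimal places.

Optimal t* satisfies g'(t*) = g(t*)/(T + t*).
g'(t) = 0.57·162·t^-0.43. Setting 0.57·162·t^-0.43 = 162·t^0.57/(30+t) gives 0.57(30+t) = t, so 0.43·t = 0.57×30.
t* = 0.57×30/0.43 = 39.77 min.

39.77 min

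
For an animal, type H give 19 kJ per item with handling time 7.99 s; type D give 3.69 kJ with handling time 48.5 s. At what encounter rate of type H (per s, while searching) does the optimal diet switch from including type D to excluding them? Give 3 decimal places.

0.004 per s

At the threshold, the rate on type H alone equals the profitability of type D: λ·19/(1 + λ·7.99) = 3.69/48.5 = 0.07608.
Rearranging, λ(19 − 0.07608×7.99) = 0.07608, so λ = 0.07608/18.39 = 0.004137 per s.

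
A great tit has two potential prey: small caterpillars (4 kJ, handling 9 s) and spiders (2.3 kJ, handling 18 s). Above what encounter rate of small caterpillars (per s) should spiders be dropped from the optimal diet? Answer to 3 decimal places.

The zero-one rule: include spiders iff E₂/h₂ > λE₁/(1+λh₁). Equality gives the switch point.
λE₁h₂ = E₂ + λE₂h₁ ⇒ λ = E₂/(E₁h₂ − E₂h₁) = 2.3/(72 − 20.7) = 0.04483 per s.

0.045 per s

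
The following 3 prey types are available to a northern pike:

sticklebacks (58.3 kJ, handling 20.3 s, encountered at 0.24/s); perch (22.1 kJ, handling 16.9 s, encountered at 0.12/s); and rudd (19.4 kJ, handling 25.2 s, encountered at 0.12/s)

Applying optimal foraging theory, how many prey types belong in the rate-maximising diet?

1

Profitabilities (E/h, kJ/s): sticklebacks 2.87, perch 1.31, rudd 0.77. Add prey in this order while the next type's profitability exceeds the intake rate on those already taken.
Rate on top 1: 2.383. perch: 1.31 < 2.383 → exclude; stop.
Optimal diet: sticklebacks — 1 of 3 types.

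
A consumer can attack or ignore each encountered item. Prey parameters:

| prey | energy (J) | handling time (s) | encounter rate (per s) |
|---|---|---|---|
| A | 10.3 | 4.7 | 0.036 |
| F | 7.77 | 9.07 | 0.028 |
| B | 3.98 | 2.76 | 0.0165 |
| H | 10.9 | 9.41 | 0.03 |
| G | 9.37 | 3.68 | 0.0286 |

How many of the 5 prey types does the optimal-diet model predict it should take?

5

E/h in descending order: G 2.55, A 2.19, B 1.44, H 1.16, F 0.857 J/s. The optimal diet is the largest prefix of this list for which every included type satisfies E_i/h_i > R on the types above it.
Rate on top 1: 0.2425. A: 2.19 > 0.2425 → include.
Rate on top 2: 0.5012. B: 1.44 > 0.5012 → include.
Rate on top 3: 0.5337. H: 1.16 > 0.5337 → include.
Rate on top 4: 0.6437. F: 0.857 > 0.6437 → include.
Optimal diet: G, A, B, H, F — 5 of 5 types.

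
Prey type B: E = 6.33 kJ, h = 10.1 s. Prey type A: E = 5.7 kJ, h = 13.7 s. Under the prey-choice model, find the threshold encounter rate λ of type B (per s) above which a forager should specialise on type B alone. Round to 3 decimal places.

Drop type A once their profitability E₂/h₂ falls below the rate achievable on type B alone: E₂/h₂ = λE₁/(1 + λh₁).
Solve for λ: λE₁h₂ = E₂(1 + λh₁) → λ(E₁h₂ − E₂h₁) = E₂ → λ = E₂/(E₁h₂ − E₂h₁).
λ = 5.7/(6.33×13.7 − 5.7×10.1) = 5.7/29.15 = 0.1955 per s.

0.196 per s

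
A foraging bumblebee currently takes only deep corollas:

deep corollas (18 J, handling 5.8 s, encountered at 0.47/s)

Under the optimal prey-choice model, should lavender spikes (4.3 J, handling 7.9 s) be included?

Current rate: (0.47×18)/(1 + 0.47×5.8) = 2.271 J/s.
lavender spikes: E/h = 4.3/7.9 = 0.5443 J/s.
0.5443 < 2.271, so adding lavender spikes would lower the average — exclude it.

No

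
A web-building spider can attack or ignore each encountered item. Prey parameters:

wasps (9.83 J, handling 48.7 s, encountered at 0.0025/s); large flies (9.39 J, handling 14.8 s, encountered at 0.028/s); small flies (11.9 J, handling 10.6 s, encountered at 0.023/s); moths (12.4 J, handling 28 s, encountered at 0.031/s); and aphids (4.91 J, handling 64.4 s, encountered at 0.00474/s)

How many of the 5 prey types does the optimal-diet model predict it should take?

Profitabilities (E/h, J/s): small flies 1.12, large flies 0.634, moths 0.443, wasps 0.202, aphids 0.0762. Add prey in this order while the next type's profitability exceeds the intake rate on those already taken.
Rate on top 1: 0.2201. large flies: 0.634 > 0.2201 → include.
Rate on top 2: 0.3236. moths: 0.443 > 0.3236 → include.
Rate on top 3: 0.3646. wasps: 0.202 < 0.3646 → exclude; stop.
Optimal diet: small flies, large flies, moths — 3 of 5 types.

3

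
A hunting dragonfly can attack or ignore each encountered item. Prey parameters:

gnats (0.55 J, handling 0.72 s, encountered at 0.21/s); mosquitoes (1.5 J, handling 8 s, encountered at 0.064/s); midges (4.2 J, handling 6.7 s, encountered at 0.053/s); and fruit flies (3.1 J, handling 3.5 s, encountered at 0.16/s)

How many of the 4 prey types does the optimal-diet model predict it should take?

3

Rank by E/h (J/s): fruit flies 0.886, gnats 0.764, midges 0.627, mosquitoes 0.188. Include each in turn until the next type's E/h falls below the running intake rate.
Rate on top 1: 0.3179. gnats: 0.764 > 0.3179 → include.
Rate on top 2: 0.3574. midges: 0.627 > 0.3574 → include.
Rate on top 3: 0.4037. mosquitoes: 0.188 < 0.4037 → exclude; stop.
Optimal diet: fruit flies, gnats, midges — 3 of 4 types.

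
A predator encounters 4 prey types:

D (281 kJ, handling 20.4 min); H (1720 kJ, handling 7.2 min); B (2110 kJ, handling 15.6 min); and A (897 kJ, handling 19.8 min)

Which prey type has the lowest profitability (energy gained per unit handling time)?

D

In descending order of E/h:
H: 1720/7.2 = 239 kJ/min
B: 2110/15.6 = 135 kJ/min
A: 897/19.8 = 45.3 kJ/min
D: 281/20.4 = 13.8 kJ/min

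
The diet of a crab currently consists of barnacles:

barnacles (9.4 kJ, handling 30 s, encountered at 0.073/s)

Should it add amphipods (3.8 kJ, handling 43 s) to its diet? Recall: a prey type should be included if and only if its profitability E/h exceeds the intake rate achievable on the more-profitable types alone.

Current rate: (0.073×9.4)/(1 + 0.073×30) = 0.2151 kJ/s.
Profitability of amphipods: 3.8/43 = 0.08837 kJ/s.
Since 0.08837 < R, time spent handling amphipods is better spent searching.

No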